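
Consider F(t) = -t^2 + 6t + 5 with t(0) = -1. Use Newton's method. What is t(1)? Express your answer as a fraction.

-3/4

F'(t) = -2t + 6.
F(-1) = -2, F'(-1) = 8, so t(1) = (-1) - (-2)/8 = -3/4.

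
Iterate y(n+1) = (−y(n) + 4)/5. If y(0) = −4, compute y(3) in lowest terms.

y(1) = (−(−4) + 4)/5 = 8/5.
y(2) = (−(8/5) + 4)/5 = 12/25.
y(3) = (−(12/25) + 4)/5 = 88/125.

88/125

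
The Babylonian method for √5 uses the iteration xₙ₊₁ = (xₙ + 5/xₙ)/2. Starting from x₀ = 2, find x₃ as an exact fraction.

x₁ = (2 + 5/2)/2 = 9/4.
x₂ = (9/4 + 5/(9/4))/2 = 161/72.
x₃ = (161/72 + 5/(161/72))/2 = 51841/23184.

51841/23184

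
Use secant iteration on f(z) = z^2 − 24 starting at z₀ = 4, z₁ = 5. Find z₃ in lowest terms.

436/89

f(4) = −8, f(5) = 1. z₂ = 5 − 1·(5 − 4)/(1 − (−8)) = 44/9.
f(5) = 1, f(44/9) = −8/81. z₃ = (44/9) − (−8/81)·((44/9) − 5)/((−8/81) − 1) = 436/89.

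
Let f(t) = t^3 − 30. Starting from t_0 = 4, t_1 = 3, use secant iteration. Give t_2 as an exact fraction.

f(4) = 34, f(3) = −3. t_2 = 3 − (−3)·(3 − 4)/((−3) − 34) = 114/37.

114/37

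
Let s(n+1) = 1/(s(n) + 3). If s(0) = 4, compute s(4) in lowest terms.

s(1) = 1/(4 + 3) = 1/7.
s(2) = 1/(1/7 + 3) = 7/22.
s(3) = 1/(7/22 + 3) = 22/73.
s(4) = 1/(22/73 + 3) = 73/241.

73/241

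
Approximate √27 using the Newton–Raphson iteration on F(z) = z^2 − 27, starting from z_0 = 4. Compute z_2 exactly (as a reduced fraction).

3577/688

F'(z) = 2z.
F(4) = −11, F'(4) = 8, so z_1 = 4 − (−11)/8 = 43/8.
F(43/8) = 121/64, F'(43/8) = 43/4, so z_2 = (43/8) − (121/64)/(43/4) = 3577/688.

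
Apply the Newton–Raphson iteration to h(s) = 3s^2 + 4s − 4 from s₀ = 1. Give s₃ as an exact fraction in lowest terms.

h'(s) = 6s + 4.
h(1) = 3, h'(1) = 10, so s₁ = 1 − 3/10 = 7/10.
h(7/10) = 27/100, h'(7/10) = 41/5, so s₂ = (7/10) − (27/100)/(41/5) = 547/820.
h(547/820) = 2187/672400, h'(547/820) = 3281/410, so s₃ = (547/820) − (2187/672400)/(3281/410) = 3587227/5380840.

3587227/5380840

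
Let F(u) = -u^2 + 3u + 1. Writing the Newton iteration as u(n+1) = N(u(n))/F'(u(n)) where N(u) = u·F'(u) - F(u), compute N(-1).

F'(u) = -2u + 3.
N(u) = u·F'(u) - F(u) = u·(-2u + 3) - (-u^2 + 3u + 1) = -u^2 - 1.
N(-1) = -2.

-2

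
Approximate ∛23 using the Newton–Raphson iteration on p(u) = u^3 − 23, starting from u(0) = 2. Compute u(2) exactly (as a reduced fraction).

p'(u) = 3u^2.
p(2) = −15, p'(2) = 12, so u(1) = 2 − (−15)/12 = 13/4.
p(13/4) = 725/64, p'(13/4) = 507/16, so u(2) = (13/4) − (725/64)/(507/16) = 2933/1014.

2933/1014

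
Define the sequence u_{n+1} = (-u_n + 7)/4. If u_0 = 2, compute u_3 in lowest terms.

89/64

u_1 = (-2 + 7)/4 = 5/4.
u_2 = (-(5/4) + 7)/4 = 23/16.
u_3 = (-(23/16) + 7)/4 = 89/64.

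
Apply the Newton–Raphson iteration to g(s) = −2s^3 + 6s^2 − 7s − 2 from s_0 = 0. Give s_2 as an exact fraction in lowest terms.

g'(s) = −6s^2 + 12s − 7.
g(0) = −2, g'(0) = −7, so s_1 = 0 − (−2)/(−7) = −2/7.
g(−2/7) = 184/343, g'(−2/7) = −535/49, so s_2 = (−2/7) − (184/343)/(−535/49) = −886/3745.

−886/3745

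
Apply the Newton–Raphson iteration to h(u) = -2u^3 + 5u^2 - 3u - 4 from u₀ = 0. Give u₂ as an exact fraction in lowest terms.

h'(u) = -6u^2 + 10u - 3.
h(0) = -4, h'(0) = -3, so u₁ = 0 - (-4)/(-3) = -4/3.
h(-4/3) = 368/27, h'(-4/3) = -27, so u₂ = (-4/3) - (368/27)/(-27) = -604/729.

-604/729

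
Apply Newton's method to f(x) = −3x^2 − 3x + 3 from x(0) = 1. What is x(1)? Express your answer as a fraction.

2/3

f'(x) = −6x − 3.
f(1) = −3, f'(1) = −9, so x(1) = 1 − (−3)/(−9) = 2/3.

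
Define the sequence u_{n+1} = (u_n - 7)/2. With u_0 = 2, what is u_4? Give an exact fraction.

-103/16

u_1 = (2 - 7)/2 = -5/2.
u_2 = ((-5/2) - 7)/2 = -19/4.
u_3 = ((-19/4) - 7)/2 = -47/8.
u_4 = ((-47/8) - 7)/2 = -103/16.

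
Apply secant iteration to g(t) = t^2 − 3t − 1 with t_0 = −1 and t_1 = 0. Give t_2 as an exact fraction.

−1/4

g(−1) = 3, g(0) = −1. t_2 = 0 − (−1)·(0 − (−1))/((−1) − 3) = −1/4.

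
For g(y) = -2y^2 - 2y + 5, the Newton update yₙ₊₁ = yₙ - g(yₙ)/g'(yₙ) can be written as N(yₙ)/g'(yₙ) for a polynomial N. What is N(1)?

-7

g'(y) = -4y - 2.
N(y) = y·g'(y) - g(y) = y·(-4y - 2) - (-2y^2 - 2y + 5) = -2y^2 - 5.
N(1) = -7.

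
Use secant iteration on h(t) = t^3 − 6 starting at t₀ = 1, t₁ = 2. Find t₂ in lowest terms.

h(1) = −5, h(2) = 2. t₂ = 2 − 2·(2 − 1)/(2 − (−5)) = 12/7.

12/7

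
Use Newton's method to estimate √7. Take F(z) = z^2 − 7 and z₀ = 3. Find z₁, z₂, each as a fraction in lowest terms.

F'(z) = 2z.
F(3) = 2, F'(3) = 6, so z₁ = 3 − 2/6 = 8/3.
F(8/3) = 1/9, F'(8/3) = 16/3, so z₂ = (8/3) − (1/9)/(16/3) = 127/48.

z₁ = 8/3, z₂ = 127/48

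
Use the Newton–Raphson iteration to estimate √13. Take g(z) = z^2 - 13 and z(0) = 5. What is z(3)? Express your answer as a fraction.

117487/32585

g'(z) = 2z.
g(5) = 12, g'(5) = 10, so z(1) = 5 - 12/10 = 19/5.
g(19/5) = 36/25, g'(19/5) = 38/5, so z(2) = (19/5) - (36/25)/(38/5) = 343/95.
g(343/95) = 324/9025, g'(343/95) = 686/95, so z(3) = (343/95) - (324/9025)/(686/95) = 117487/32585.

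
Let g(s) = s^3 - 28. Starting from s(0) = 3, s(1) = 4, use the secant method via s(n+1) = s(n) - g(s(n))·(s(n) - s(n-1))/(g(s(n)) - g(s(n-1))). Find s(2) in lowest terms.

112/37

g(3) = -1, g(4) = 36. s(2) = 4 - 36·(4 - 3)/(36 - (-1)) = 112/37.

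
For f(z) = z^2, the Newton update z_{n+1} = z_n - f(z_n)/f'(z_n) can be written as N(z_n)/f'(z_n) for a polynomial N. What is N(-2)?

4

f'(z) = 2z.
N(z) = z·f'(z) - f(z) = z·(2z) - (z^2) = z^2.
N(-2) = 4.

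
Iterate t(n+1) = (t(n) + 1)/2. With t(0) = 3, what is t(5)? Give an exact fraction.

17/16

t(1) = (3 + 1)/2 = 2.
t(2) = (2 + 1)/2 = 3/2.
t(3) = ((3/2) + 1)/2 = 5/4.
t(4) = ((5/4) + 1)/2 = 9/8.
t(5) = ((9/8) + 1)/2 = 17/16.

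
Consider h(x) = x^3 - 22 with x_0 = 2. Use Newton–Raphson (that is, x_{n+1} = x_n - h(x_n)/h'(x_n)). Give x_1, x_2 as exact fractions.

x_1 = 19/6, x_2 = 9235/3249

h'(x) = 3x^2.
h(2) = -14, h'(2) = 12, so x_1 = 2 - (-14)/12 = 19/6.
h(19/6) = 2107/216, h'(19/6) = 361/12, so x_2 = (19/6) - (2107/216)/(361/12) = 9235/3249.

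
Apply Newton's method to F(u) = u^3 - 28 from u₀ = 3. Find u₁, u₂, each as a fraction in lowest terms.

u₁ = 82/27, u₂ = 413465/136161

F'(u) = 3u^2.
F(3) = -1, F'(3) = 27, so u₁ = 3 - (-1)/27 = 82/27.
F(82/27) = 244/19683, F'(82/27) = 6724/243, so u₂ = (82/27) - (244/19683)/(6724/243) = 413465/136161.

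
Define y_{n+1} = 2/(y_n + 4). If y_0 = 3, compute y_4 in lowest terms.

67/149

y_1 = 2/(3 + 4) = 2/7.
y_2 = 2/(2/7 + 4) = 7/15.
y_3 = 2/(7/15 + 4) = 30/67.
y_4 = 2/(30/67 + 4) = 67/149.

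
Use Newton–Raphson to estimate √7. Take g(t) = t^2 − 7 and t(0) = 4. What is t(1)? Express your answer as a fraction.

23/8

g'(t) = 2t.
g(4) = 9, g'(4) = 8, so t(1) = 4 − 9/8 = 23/8.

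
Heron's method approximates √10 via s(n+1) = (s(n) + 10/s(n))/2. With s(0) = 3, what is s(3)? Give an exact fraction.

s(1) = (3 + 10/3)/2 = 19/6.
s(2) = (19/6 + 10/(19/6))/2 = 721/228.
s(3) = (721/228 + 10/(721/228))/2 = 1039681/328776.

1039681/328776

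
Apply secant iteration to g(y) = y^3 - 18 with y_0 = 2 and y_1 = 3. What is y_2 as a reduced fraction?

48/19

g(2) = -10, g(3) = 9. y_2 = 3 - 9·(3 - 2)/(9 - (-10)) = 48/19.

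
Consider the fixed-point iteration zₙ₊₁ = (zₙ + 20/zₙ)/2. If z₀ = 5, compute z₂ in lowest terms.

161/36

z₁ = (5 + 20/5)/2 = 9/2.
z₂ = (9/2 + 20/(9/2))/2 = 161/36.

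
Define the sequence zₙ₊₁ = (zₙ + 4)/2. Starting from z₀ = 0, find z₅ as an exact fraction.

31/8

z₁ = (0 + 4)/2 = 2.
z₂ = (2 + 4)/2 = 3.
z₃ = (3 + 4)/2 = 7/2.
z₄ = ((7/2) + 4)/2 = 15/4.
z₅ = ((15/4) + 4)/2 = 31/8.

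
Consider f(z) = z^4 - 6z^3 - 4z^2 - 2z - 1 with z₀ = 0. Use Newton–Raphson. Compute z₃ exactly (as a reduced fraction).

f'(z) = 4z^3 - 18z^2 - 8z - 2.
f(0) = -1, f'(0) = -2, so z₁ = 0 - (-1)/(-2) = -1/2.
f(-1/2) = -3/16, f'(-1/2) = -3, so z₂ = (-1/2) - (-3/16)/(-3) = -9/16.
f(-9/16) = 1793/65536, f'(-9/16) = -4001/1024, so z₃ = (-9/16) - (1793/65536)/(-4001/1024) = -142243/256064.

-142243/256064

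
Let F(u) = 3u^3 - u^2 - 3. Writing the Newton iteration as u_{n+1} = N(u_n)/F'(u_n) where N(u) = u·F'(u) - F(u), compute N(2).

F'(u) = 9u^2 - 2u.
N(u) = u·F'(u) - F(u) = u·(9u^2 - 2u) - (3u^3 - u^2 - 3) = 6u^3 - u^2 + 3.
N(2) = 47.

47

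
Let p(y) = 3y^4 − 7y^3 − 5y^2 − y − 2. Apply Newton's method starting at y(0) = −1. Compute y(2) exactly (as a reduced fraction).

p'(y) = 12y^3 − 21y^2 − 10y − 1.
p(−1) = 4, p'(−1) = −24, so y(1) = (−1) − 4/(−24) = −5/6.
p(−5/6) = 371/432, p'(−5/6) = −511/36, so y(2) = (−5/6) − (371/432)/(−511/36) = −677/876.

−677/876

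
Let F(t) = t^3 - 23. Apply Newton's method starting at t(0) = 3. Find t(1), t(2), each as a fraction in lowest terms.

t(1) = 77/27, t(2) = 1365775/480249

F'(t) = 3t^2.
F(3) = 4, F'(3) = 27, so t(1) = 3 - 4/27 = 77/27.
F(77/27) = 3824/19683, F'(77/27) = 5929/243, so t(2) = (77/27) - (3824/19683)/(5929/243) = 1365775/480249.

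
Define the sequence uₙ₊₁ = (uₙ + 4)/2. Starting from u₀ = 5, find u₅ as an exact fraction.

u₁ = (5 + 4)/2 = 9/2.
u₂ = ((9/2) + 4)/2 = 17/4.
u₃ = ((17/4) + 4)/2 = 33/8.
u₄ = ((33/8) + 4)/2 = 65/16.
u₅ = ((65/16) + 4)/2 = 129/32.

129/32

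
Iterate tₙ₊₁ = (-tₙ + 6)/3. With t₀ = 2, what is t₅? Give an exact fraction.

t₁ = (-2 + 6)/3 = 4/3.
t₂ = (-(4/3) + 6)/3 = 14/9.
t₃ = (-(14/9) + 6)/3 = 40/27.
t₄ = (-(40/27) + 6)/3 = 122/81.
t₅ = (-(122/81) + 6)/3 = 364/243.

364/243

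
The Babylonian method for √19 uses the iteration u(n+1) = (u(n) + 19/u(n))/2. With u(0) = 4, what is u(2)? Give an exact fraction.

u(1) = (4 + 19/4)/2 = 35/8.
u(2) = (35/8 + 19/(35/8))/2 = 2441/560.

2441/560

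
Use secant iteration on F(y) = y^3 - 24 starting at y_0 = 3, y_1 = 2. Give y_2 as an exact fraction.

54/19

F(3) = 3, F(2) = -16. y_2 = 2 - (-16)·(2 - 3)/((-16) - 3) = 54/19.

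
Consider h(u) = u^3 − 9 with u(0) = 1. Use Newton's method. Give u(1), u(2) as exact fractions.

u(1) = 11/3, u(2) = 2905/1089

h'(u) = 3u^2.
h(1) = −8, h'(1) = 3, so u(1) = 1 − (−8)/3 = 11/3.
h(11/3) = 1088/27, h'(11/3) = 121/3, so u(2) = (11/3) − (1088/27)/(121/3) = 2905/1089.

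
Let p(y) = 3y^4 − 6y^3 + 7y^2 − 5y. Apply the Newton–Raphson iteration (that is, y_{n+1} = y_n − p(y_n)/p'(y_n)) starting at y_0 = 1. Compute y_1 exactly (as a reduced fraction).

p'(y) = 12y^3 − 18y^2 + 14y − 5.
p(1) = −1, p'(1) = 3, so y_1 = 1 − (−1)/3 = 4/3.

4/3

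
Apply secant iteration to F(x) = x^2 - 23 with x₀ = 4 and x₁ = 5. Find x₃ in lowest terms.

F(4) = -7, F(5) = 2. x₂ = 5 - 2·(5 - 4)/(2 - (-7)) = 43/9.
F(5) = 2, F(43/9) = -14/81. x₃ = (43/9) - (-14/81)·((43/9) - 5)/((-14/81) - 2) = 211/44.

211/44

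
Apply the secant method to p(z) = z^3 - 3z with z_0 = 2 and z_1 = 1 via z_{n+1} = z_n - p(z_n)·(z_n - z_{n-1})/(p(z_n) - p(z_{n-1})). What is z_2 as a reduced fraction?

3/2

p(2) = 2, p(1) = -2. z_2 = 1 - (-2)·(1 - 2)/((-2) - 2) = 3/2.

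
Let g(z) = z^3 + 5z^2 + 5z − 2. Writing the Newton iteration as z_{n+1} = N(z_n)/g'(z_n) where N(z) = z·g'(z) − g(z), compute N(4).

210

g'(z) = 3z^2 + 10z + 5.
N(z) = z·g'(z) − g(z) = z·(3z^2 + 10z + 5) − (z^3 + 5z^2 + 5z − 2) = 2z^3 + 5z^2 + 2.
N(4) = 210.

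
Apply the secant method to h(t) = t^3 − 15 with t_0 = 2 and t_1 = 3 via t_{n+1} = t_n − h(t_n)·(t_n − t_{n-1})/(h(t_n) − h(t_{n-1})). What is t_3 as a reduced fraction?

6395/2613

h(2) = −7, h(3) = 12. t_2 = 3 − 12·(3 − 2)/(12 − (−7)) = 45/19.
h(3) = 12, h(45/19) = −11760/6859. t_3 = (45/19) − (−11760/6859)·((45/19) − 3)/((−11760/6859) − 12) = 6395/2613.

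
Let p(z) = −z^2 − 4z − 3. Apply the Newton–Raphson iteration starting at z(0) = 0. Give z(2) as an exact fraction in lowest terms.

p'(z) = −2z − 4.
p(0) = −3, p'(0) = −4, so z(1) = 0 − (−3)/(−4) = −3/4.
p(−3/4) = −9/16, p'(−3/4) = −5/2, so z(2) = (−3/4) − (−9/16)/(−5/2) = −39/40.

−39/40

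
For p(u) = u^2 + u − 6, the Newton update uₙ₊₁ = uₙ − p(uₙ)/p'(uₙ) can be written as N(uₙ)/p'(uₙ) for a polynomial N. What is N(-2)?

10

p'(u) = 2u + 1.
N(u) = u·p'(u) − p(u) = u·(2u + 1) − (u^2 + u − 6) = u^2 + 6.
N(-2) = 10.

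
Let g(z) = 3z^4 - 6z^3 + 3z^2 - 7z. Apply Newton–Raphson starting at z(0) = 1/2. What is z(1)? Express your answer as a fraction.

g'(z) = 12z^3 - 18z^2 + 6z - 7.
g(1/2) = -53/16, g'(1/2) = -7, so z(1) = (1/2) - (-53/16)/(-7) = 3/112.

3/112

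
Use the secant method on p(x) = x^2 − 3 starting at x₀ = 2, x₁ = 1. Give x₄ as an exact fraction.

71/41

p(2) = 1, p(1) = −2. x₂ = 1 − (−2)·(1 − 2)/((−2) − 1) = 5/3.
p(1) = −2, p(5/3) = −2/9. x₃ = (5/3) − (−2/9)·((5/3) − 1)/((−2/9) − (−2)) = 7/4.
p(5/3) = −2/9, p(7/4) = 1/16. x₄ = (7/4) − (1/16)·((7/4) − (5/3))/((1/16) − (−2/9)) = 71/41.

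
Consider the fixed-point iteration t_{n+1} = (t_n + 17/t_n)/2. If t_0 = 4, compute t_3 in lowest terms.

9478657/2298912

t_1 = (4 + 17/4)/2 = 33/8.
t_2 = (33/8 + 17/(33/8))/2 = 2177/528.
t_3 = (2177/528 + 17/(2177/528))/2 = 9478657/2298912.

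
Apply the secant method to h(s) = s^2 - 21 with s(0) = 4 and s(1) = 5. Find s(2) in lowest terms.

41/9

h(4) = -5, h(5) = 4. s(2) = 5 - 4·(5 - 4)/(4 - (-5)) = 41/9.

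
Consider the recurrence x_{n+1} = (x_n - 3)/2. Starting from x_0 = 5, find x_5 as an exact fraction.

-11/4

x_1 = (5 - 3)/2 = 1.
x_2 = (1 - 3)/2 = -1.
x_3 = ((-1) - 3)/2 = -2.
x_4 = ((-2) - 3)/2 = -5/2.
x_5 = ((-5/2) - 3)/2 = -11/4.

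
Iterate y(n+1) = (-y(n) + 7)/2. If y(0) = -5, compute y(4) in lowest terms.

y(1) = (-(-5) + 7)/2 = 6.
y(2) = (-6 + 7)/2 = 1/2.
y(3) = (-(1/2) + 7)/2 = 13/4.
y(4) = (-(13/4) + 7)/2 = 15/8.

15/8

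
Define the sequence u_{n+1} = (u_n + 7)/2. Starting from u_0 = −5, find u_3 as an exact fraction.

11/2

u_1 = ((−5) + 7)/2 = 1.
u_2 = (1 + 7)/2 = 4.
u_3 = (4 + 7)/2 = 11/2.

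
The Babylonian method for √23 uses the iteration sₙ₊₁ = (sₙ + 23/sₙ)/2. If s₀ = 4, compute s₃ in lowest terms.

17913697/3735264

s₁ = (4 + 23/4)/2 = 39/8.
s₂ = (39/8 + 23/(39/8))/2 = 2993/624.
s₃ = (2993/624 + 23/(2993/624))/2 = 17913697/3735264.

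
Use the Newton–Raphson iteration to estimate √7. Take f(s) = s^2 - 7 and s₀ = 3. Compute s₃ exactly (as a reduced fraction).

f'(s) = 2s.
f(3) = 2, f'(3) = 6, so s₁ = 3 - 2/6 = 8/3.
f(8/3) = 1/9, f'(8/3) = 16/3, so s₂ = (8/3) - (1/9)/(16/3) = 127/48.
f(127/48) = 1/2304, f'(127/48) = 127/24, so s₃ = (127/48) - (1/2304)/(127/24) = 32257/12192.

32257/12192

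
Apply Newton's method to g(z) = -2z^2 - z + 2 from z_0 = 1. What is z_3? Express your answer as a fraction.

35498/45465

g'(z) = -4z - 1.
g(1) = -1, g'(1) = -5, so z_1 = 1 - (-1)/(-5) = 4/5.
g(4/5) = -2/25, g'(4/5) = -21/5, so z_2 = (4/5) - (-2/25)/(-21/5) = 82/105.
g(82/105) = -8/11025, g'(82/105) = -433/105, so z_3 = (82/105) - (-8/11025)/(-433/105) = 35498/45465.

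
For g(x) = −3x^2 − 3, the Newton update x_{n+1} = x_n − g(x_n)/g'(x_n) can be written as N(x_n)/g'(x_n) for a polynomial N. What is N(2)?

−9

g'(x) = −6x.
N(x) = x·g'(x) − g(x) = x·(−6x) − (−3x^2 − 3) = −3x^2 + 3.
N(2) = −9.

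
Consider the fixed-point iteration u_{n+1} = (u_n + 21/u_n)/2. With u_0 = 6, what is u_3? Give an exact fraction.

970993/211888

u_1 = (6 + 21/6)/2 = 19/4.
u_2 = (19/4 + 21/(19/4))/2 = 697/152.
u_3 = (697/152 + 21/(697/152))/2 = 970993/211888.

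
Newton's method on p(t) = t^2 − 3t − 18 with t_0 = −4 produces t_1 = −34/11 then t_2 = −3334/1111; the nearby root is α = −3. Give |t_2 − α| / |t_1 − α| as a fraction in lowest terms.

t_1 − α = −34/11 − (−3) = −34/11 + 3 = −1/11, so |t_1 − α| = 1/11.
t_2 − α = −3334/1111 − (−3) = −3334/1111 + 3 = −1/1111, so |t_2 − α| = 1/1111.
Ratio = (1/1111) / (1/11) = 1/101.

1/101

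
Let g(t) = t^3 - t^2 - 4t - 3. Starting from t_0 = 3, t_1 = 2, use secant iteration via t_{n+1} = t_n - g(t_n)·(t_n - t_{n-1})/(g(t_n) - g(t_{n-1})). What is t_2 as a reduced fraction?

g(3) = 3, g(2) = -7. t_2 = 2 - (-7)·(2 - 3)/((-7) - 3) = 27/10.

27/10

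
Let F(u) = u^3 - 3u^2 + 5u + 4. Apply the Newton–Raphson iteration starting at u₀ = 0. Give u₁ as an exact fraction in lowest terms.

-4/5

F'(u) = 3u^2 - 6u + 5.
F(0) = 4, F'(0) = 5, so u₁ = 0 - 4/5 = -4/5.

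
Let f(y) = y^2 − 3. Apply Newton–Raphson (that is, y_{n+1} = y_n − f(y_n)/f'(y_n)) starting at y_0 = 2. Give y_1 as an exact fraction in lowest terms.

7/4

f'(y) = 2y.
f(2) = 1, f'(2) = 4, so y_1 = 2 − 1/4 = 7/4.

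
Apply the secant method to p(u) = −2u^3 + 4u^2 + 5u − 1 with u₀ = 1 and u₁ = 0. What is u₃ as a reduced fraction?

p(1) = 6, p(0) = −1. u₂ = 0 − (−1)·(0 − 1)/((−1) − 6) = 1/7.
p(0) = −1, p(1/7) = −72/343. u₃ = (1/7) − (−72/343)·((1/7) − 0)/((−72/343) − (−1)) = 49/271.

49/271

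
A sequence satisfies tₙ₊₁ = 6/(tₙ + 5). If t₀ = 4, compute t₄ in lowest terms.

t₁ = 6/(4 + 5) = 2/3.
t₂ = 6/(2/3 + 5) = 18/17.
t₃ = 6/(18/17 + 5) = 102/103.
t₄ = 6/(102/103 + 5) = 618/617.

618/617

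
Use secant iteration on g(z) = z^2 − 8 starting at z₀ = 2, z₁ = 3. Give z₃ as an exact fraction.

g(2) = −4, g(3) = 1. z₂ = 3 − 1·(3 − 2)/(1 − (−4)) = 14/5.
g(3) = 1, g(14/5) = −4/25. z₃ = (14/5) − (−4/25)·((14/5) − 3)/((−4/25) − 1) = 82/29.

82/29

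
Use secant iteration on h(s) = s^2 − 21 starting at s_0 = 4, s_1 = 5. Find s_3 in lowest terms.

h(4) = −5, h(5) = 4. s_2 = 5 − 4·(5 − 4)/(4 − (−5)) = 41/9.
h(5) = 4, h(41/9) = −20/81. s_3 = (41/9) − (−20/81)·((41/9) − 5)/((−20/81) − 4) = 197/43.

197/43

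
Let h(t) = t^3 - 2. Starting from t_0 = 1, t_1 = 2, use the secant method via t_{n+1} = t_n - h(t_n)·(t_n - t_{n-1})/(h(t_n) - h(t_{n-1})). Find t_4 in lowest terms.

989312/782041

h(1) = -1, h(2) = 6. t_2 = 2 - 6·(2 - 1)/(6 - (-1)) = 8/7.
h(2) = 6, h(8/7) = -174/343. t_3 = (8/7) - (-174/343)·((8/7) - 2)/((-174/343) - 6) = 75/62.
h(8/7) = -174/343, h(75/62) = -54781/238328. t_4 = (75/62) - (-54781/238328)·((75/62) - (8/7))/((-54781/238328) - (-174/343)) = 989312/782041.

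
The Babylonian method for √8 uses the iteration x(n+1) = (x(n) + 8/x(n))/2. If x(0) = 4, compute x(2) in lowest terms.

17/6

x(1) = (4 + 8/4)/2 = 3.
x(2) = (3 + 8/3)/2 = 17/6.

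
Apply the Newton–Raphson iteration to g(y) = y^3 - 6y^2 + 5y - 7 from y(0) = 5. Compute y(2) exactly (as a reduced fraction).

566103/106670

g'(y) = 3y^2 - 12y + 5.
g(5) = -7, g'(5) = 20, so y(1) = 5 - (-7)/20 = 107/20.
g(107/20) = 9163/8000, g'(107/20) = 10667/400, so y(2) = (107/20) - (9163/8000)/(10667/400) = 566103/106670.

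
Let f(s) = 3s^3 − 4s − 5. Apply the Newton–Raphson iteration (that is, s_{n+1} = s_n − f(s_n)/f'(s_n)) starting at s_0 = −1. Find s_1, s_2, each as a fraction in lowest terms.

f'(s) = 9s^2 − 4.
f(−1) = −4, f'(−1) = 5, so s_1 = (−1) − (−4)/5 = −1/5.
f(−1/5) = −528/125, f'(−1/5) = −91/25, so s_2 = (−1/5) − (−528/125)/(−91/25) = −619/455.

s_1 = −1/5, s_2 = −619/455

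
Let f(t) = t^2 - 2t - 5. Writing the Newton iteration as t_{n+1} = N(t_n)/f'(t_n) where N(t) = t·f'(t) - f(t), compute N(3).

f'(t) = 2t - 2.
N(t) = t·f'(t) - f(t) = t·(2t - 2) - (t^2 - 2t - 5) = t^2 + 5.
N(3) = 14.

14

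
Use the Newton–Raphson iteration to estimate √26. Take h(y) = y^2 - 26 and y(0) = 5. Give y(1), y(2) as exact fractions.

y(1) = 51/10, y(2) = 5201/1020

h'(y) = 2y.
h(5) = -1, h'(5) = 10, so y(1) = 5 - (-1)/10 = 51/10.
h(51/10) = 1/100, h'(51/10) = 51/5, so y(2) = (51/10) - (1/100)/(51/5) = 5201/1020.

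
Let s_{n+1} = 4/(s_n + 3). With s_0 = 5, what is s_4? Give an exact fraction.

s_1 = 4/(5 + 3) = 1/2.
s_2 = 4/(1/2 + 3) = 8/7.
s_3 = 4/(8/7 + 3) = 28/29.
s_4 = 4/(28/29 + 3) = 116/115.

116/115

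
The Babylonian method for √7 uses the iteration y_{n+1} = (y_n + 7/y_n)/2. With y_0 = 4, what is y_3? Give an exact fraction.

1902497/719072

y_1 = (4 + 7/4)/2 = 23/8.
y_2 = (23/8 + 7/(23/8))/2 = 977/368.
y_3 = (977/368 + 7/(977/368))/2 = 1902497/719072.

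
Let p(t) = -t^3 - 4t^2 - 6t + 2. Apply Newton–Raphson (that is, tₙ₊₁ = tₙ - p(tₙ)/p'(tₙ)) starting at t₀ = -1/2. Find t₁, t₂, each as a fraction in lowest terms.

p'(t) = -3t^2 - 8t - 6.
p(-1/2) = 33/8, p'(-1/2) = -11/4, so t₁ = (-1/2) - (33/8)/(-11/4) = 1.
p(1) = -9, p'(1) = -17, so t₂ = 1 - (-9)/(-17) = 8/17.

t₁ = 1, t₂ = 8/17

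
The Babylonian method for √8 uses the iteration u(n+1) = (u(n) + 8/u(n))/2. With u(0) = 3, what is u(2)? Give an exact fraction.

u(1) = (3 + 8/3)/2 = 17/6.
u(2) = (17/6 + 8/(17/6))/2 = 577/204.

577/204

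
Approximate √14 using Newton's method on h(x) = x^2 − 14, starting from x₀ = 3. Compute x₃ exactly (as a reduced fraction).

2133553/570216

h'(x) = 2x.
h(3) = −5, h'(3) = 6, so x₁ = 3 − (−5)/6 = 23/6.
h(23/6) = 25/36, h'(23/6) = 23/3, so x₂ = (23/6) − (25/36)/(23/3) = 1033/276.
h(1033/276) = 625/76176, h'(1033/276) = 1033/138, so x₃ = (1033/276) − (625/76176)/(1033/138) = 2133553/570216.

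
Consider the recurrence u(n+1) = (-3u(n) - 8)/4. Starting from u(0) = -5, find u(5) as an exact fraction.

-233/1024

u(1) = (-3·(-5) - 8)/4 = 7/4.
u(2) = (-3·(7/4) - 8)/4 = -53/16.
u(3) = (-3·(-53/16) - 8)/4 = 31/64.
u(4) = (-3·(31/64) - 8)/4 = -605/256.
u(5) = (-3·(-605/256) - 8)/4 = -233/1024.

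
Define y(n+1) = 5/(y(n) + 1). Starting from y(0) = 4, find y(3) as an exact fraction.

y(1) = 5/(4 + 1) = 1.
y(2) = 5/(1 + 1) = 5/2.
y(3) = 5/(5/2 + 1) = 10/7.

10/7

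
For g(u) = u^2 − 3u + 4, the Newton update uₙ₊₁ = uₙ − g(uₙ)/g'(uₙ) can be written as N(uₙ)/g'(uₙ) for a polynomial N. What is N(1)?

−3

g'(u) = 2u − 3.
N(u) = u·g'(u) − g(u) = u·(2u − 3) − (u^2 − 3u + 4) = u^2 − 4.
N(1) = −3.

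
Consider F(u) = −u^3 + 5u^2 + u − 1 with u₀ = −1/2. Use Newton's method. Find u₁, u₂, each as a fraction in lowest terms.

F'(u) = −3u^2 + 10u + 1.
F(−1/2) = −1/8, F'(−1/2) = −19/4, so u₁ = (−1/2) − (−1/8)/(−19/4) = −10/19.
F(−10/19) = 31/6859, F'(−10/19) = −1839/361, so u₂ = (−10/19) − (31/6859)/(−1839/361) = −18359/34941.

u₁ = −10/19, u₂ = −18359/34941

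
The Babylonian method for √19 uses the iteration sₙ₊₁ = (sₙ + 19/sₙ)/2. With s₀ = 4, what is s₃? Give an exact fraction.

s₁ = (4 + 19/4)/2 = 35/8.
s₂ = (35/8 + 19/(35/8))/2 = 2441/560.
s₃ = (2441/560 + 19/(2441/560))/2 = 11916881/2733920.

11916881/2733920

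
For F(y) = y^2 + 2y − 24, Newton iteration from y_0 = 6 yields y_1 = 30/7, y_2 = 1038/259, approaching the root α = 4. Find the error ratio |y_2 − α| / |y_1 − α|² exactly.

7/74

y_1 − α = 30/7 − 4 = 2/7, so |y_1 − α| = 2/7.
y_2 − α = 1038/259 − 4 = 2/259, so |y_2 − α| = 2/259.
|y_1 − α|² = 4/49.
Ratio = (2/259) / (4/49) = 7/74.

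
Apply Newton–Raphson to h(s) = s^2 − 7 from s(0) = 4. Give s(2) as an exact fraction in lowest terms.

977/368

h'(s) = 2s.
h(4) = 9, h'(4) = 8, so s(1) = 4 − 9/8 = 23/8.
h(23/8) = 81/64, h'(23/8) = 23/4, so s(2) = (23/8) − (81/64)/(23/4) = 977/368.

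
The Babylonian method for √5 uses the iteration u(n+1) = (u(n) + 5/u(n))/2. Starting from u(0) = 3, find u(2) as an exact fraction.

u(1) = (3 + 5/3)/2 = 7/3.
u(2) = (7/3 + 5/(7/3))/2 = 47/21.

47/21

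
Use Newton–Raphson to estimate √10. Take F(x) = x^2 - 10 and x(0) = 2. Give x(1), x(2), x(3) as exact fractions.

x(1) = 7/2, x(2) = 89/28, x(3) = 15761/4984

F'(x) = 2x.
F(2) = -6, F'(2) = 4, so x(1) = 2 - (-6)/4 = 7/2.
F(7/2) = 9/4, F'(7/2) = 7, so x(2) = (7/2) - (9/4)/7 = 89/28.
F(89/28) = 81/784, F'(89/28) = 89/14, so x(3) = (89/28) - (81/784)/(89/14) = 15761/4984.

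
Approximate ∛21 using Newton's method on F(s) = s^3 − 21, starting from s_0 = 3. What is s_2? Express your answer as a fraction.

46559/16875

F'(s) = 3s^2.
F(3) = 6, F'(3) = 27, so s_1 = 3 − 6/27 = 25/9.
F(25/9) = 316/729, F'(25/9) = 625/27, so s_2 = (25/9) − (316/729)/(625/27) = 46559/16875.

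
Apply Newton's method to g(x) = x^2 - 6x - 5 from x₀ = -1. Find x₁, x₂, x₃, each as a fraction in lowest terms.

x₁ = -3/4, x₂ = -89/120, x₃ = -79921/107760

g'(x) = 2x - 6.
g(-1) = 2, g'(-1) = -8, so x₁ = (-1) - 2/(-8) = -3/4.
g(-3/4) = 1/16, g'(-3/4) = -15/2, so x₂ = (-3/4) - (1/16)/(-15/2) = -89/120.
g(-89/120) = 1/14400, g'(-89/120) = -449/60, so x₃ = (-89/120) - (1/14400)/(-449/60) = -79921/107760.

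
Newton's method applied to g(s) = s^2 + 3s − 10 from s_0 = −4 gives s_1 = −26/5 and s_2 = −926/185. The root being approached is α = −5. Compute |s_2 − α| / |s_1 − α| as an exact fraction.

1/37

s_1 − α = −26/5 − (−5) = −26/5 + 5 = −1/5, so |s_1 − α| = 1/5.
s_2 − α = −926/185 − (−5) = −926/185 + 5 = −1/185, so |s_2 − α| = 1/185.
Ratio = (1/185) / (1/5) = 1/37.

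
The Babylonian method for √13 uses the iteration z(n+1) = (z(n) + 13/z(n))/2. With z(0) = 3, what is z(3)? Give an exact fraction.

14159/3927

z(1) = (3 + 13/3)/2 = 11/3.
z(2) = (11/3 + 13/(11/3))/2 = 119/33.
z(3) = (119/33 + 13/(119/33))/2 = 14159/3927.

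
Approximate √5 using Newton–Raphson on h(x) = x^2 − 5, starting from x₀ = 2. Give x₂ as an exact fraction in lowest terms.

h'(x) = 2x.
h(2) = −1, h'(2) = 4, so x₁ = 2 − (−1)/4 = 9/4.
h(9/4) = 1/16, h'(9/4) = 9/2, so x₂ = (9/4) − (1/16)/(9/2) = 161/72.

161/72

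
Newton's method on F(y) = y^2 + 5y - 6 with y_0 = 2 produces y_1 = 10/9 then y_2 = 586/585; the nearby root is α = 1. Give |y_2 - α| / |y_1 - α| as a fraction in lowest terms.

y_1 - α = 10/9 - 1 = 1/9, so |y_1 - α| = 1/9.
y_2 - α = 586/585 - 1 = 1/585, so |y_2 - α| = 1/585.
Ratio = (1/585) / (1/9) = 1/65.

1/65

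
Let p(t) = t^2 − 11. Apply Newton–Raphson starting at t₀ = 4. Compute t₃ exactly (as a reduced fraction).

4106353/1238112

p'(t) = 2t.
p(4) = 5, p'(4) = 8, so t₁ = 4 − 5/8 = 27/8.
p(27/8) = 25/64, p'(27/8) = 27/4, so t₂ = (27/8) − (25/64)/(27/4) = 1433/432.
p(1433/432) = 625/186624, p'(1433/432) = 1433/216, so t₃ = (1433/432) − (625/186624)/(1433/216) = 4106353/1238112.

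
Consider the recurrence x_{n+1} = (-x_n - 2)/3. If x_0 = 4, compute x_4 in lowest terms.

x_1 = (-4 - 2)/3 = -2.
x_2 = (-(-2) - 2)/3 = 0.
x_3 = (-0 - 2)/3 = -2/3.
x_4 = (-(-2/3) - 2)/3 = -4/9.

-4/9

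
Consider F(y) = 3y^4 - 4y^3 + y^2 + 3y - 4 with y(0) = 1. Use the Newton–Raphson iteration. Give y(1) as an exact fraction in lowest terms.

6/5

F'(y) = 12y^3 - 12y^2 + 2y + 3.
F(1) = -1, F'(1) = 5, so y(1) = 1 - (-1)/5 = 6/5.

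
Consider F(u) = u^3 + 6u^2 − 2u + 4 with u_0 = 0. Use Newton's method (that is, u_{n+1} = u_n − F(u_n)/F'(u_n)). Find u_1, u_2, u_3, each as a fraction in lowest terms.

F'(u) = 3u^2 + 12u − 2.
F(0) = 4, F'(0) = −2, so u_1 = 0 − 4/(−2) = 2.
F(2) = 32, F'(2) = 34, so u_2 = 2 − 32/34 = 18/17.
F(18/17) = 48128/4913, F'(18/17) = 4066/289, so u_3 = (18/17) − (48128/4913)/(4066/289) = 12530/34561.

u_1 = 2, u_2 = 18/17, u_3 = 12530/34561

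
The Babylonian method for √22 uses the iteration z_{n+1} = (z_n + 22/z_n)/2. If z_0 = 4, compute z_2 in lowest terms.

z_1 = (4 + 22/4)/2 = 19/4.
z_2 = (19/4 + 22/(19/4))/2 = 713/152.

713/152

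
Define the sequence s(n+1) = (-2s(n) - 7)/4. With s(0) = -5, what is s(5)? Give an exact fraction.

-67/64

s(1) = (-2·(-5) - 7)/4 = 3/4.
s(2) = (-2·(3/4) - 7)/4 = -17/8.
s(3) = (-2·(-17/8) - 7)/4 = -11/16.
s(4) = (-2·(-11/16) - 7)/4 = -45/32.
s(5) = (-2·(-45/32) - 7)/4 = -67/64.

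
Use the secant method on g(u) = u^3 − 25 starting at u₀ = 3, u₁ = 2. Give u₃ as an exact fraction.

19255/6559

g(3) = 2, g(2) = −17. u₂ = 2 − (−17)·(2 − 3)/((−17) − 2) = 55/19.
g(2) = −17, g(55/19) = −5100/6859. u₃ = (55/19) − (−5100/6859)·((55/19) − 2)/((−5100/6859) − (−17)) = 19255/6559.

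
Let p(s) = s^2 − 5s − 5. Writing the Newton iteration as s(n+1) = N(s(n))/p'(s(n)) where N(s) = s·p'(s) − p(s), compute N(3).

14

p'(s) = 2s − 5.
N(s) = s·p'(s) − p(s) = s·(2s − 5) − (s^2 − 5s − 5) = s^2 + 5.
N(3) = 14.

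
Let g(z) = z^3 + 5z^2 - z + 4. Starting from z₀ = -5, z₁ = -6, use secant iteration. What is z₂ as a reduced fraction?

-184/35

g(-5) = 9, g(-6) = -26. z₂ = (-6) - (-26)·((-6) - (-5))/((-26) - 9) = -184/35.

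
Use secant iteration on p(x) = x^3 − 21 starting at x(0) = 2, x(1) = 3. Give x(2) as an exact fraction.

51/19

p(2) = −13, p(3) = 6. x(2) = 3 − 6·(3 − 2)/(6 − (−13)) = 51/19.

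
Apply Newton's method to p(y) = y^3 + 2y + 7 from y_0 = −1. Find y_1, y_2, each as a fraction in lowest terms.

p'(y) = 3y^2 + 2.
p(−1) = 4, p'(−1) = 5, so y_1 = (−1) − 4/5 = −9/5.
p(−9/5) = −304/125, p'(−9/5) = 293/25, so y_2 = (−9/5) − (−304/125)/(293/25) = −2333/1465.

y_1 = −9/5, y_2 = −2333/1465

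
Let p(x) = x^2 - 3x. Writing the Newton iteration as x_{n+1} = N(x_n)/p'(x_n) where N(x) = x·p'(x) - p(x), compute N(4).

16

p'(x) = 2x - 3.
N(x) = x·p'(x) - p(x) = x·(2x - 3) - (x^2 - 3x) = x^2.
N(4) = 16.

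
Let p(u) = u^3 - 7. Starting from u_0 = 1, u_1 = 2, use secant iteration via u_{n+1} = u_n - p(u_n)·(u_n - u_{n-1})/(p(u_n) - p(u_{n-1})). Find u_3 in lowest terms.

p(1) = -6, p(2) = 1. u_2 = 2 - 1·(2 - 1)/(1 - (-6)) = 13/7.
p(2) = 1, p(13/7) = -204/343. u_3 = (13/7) - (-204/343)·((13/7) - 2)/((-204/343) - 1) = 1045/547.

1045/547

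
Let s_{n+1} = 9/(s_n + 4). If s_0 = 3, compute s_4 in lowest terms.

s_1 = 9/(3 + 4) = 9/7.
s_2 = 9/(9/7 + 4) = 63/37.
s_3 = 9/(63/37 + 4) = 333/211.
s_4 = 9/(333/211 + 4) = 1899/1177.

1899/1177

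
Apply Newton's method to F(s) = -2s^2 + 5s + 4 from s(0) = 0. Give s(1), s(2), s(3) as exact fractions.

s(1) = -4/5, s(2) = -132/205, s(3) = -202948/318365

F'(s) = -4s + 5.
F(0) = 4, F'(0) = 5, so s(1) = 0 - 4/5 = -4/5.
F(-4/5) = -32/25, F'(-4/5) = 41/5, so s(2) = (-4/5) - (-32/25)/(41/5) = -132/205.
F(-132/205) = -2048/42025, F'(-132/205) = 1553/205, so s(3) = (-132/205) - (-2048/42025)/(1553/205) = -202948/318365.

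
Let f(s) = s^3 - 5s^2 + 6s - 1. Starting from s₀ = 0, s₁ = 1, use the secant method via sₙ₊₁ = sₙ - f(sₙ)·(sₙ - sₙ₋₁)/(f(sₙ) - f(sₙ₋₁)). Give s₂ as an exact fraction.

1/2

f(0) = -1, f(1) = 1. s₂ = 1 - 1·(1 - 0)/(1 - (-1)) = 1/2.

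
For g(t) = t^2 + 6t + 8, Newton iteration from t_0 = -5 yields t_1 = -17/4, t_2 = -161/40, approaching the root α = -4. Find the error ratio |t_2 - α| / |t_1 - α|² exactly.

t_1 - α = -17/4 - (-4) = -17/4 + 4 = -1/4, so |t_1 - α| = 1/4.
t_2 - α = -161/40 - (-4) = -161/40 + 4 = -1/40, so |t_2 - α| = 1/40.
|t_1 - α|² = 1/16.
Ratio = (1/40) / (1/16) = 2/5.

2/5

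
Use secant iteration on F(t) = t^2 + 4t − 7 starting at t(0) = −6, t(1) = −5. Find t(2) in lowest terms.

F(−6) = 5, F(−5) = −2. t(2) = (−5) − (−2)·((−5) − (−6))/((−2) − 5) = −37/7.

−37/7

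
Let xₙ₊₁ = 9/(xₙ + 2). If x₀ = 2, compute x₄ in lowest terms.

x₁ = 9/(2 + 2) = 9/4.
x₂ = 9/(9/4 + 2) = 36/17.
x₃ = 9/(36/17 + 2) = 153/70.
x₄ = 9/(153/70 + 2) = 630/293.

630/293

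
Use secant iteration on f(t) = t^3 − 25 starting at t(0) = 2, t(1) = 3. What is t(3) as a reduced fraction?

27505/9409

f(2) = −17, f(3) = 2. t(2) = 3 − 2·(3 − 2)/(2 − (−17)) = 55/19.
f(3) = 2, f(55/19) = −5100/6859. t(3) = (55/19) − (−5100/6859)·((55/19) − 3)/((−5100/6859) − 2) = 27505/9409.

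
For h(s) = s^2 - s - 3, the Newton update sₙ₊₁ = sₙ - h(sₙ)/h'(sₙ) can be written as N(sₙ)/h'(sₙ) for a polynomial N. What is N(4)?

h'(s) = 2s - 1.
N(s) = s·h'(s) - h(s) = s·(2s - 1) - (s^2 - s - 3) = s^2 + 3.
N(4) = 19.

19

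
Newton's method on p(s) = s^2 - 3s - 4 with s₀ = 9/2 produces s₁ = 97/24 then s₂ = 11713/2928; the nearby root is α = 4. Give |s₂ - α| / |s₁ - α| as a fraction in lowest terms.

1/122

s₁ - α = 97/24 - 4 = 1/24, so |s₁ - α| = 1/24.
s₂ - α = 11713/2928 - 4 = 1/2928, so |s₂ - α| = 1/2928.
Ratio = (1/2928) / (1/24) = 1/122.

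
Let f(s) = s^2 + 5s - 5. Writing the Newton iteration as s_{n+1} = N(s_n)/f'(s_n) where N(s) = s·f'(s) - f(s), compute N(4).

21

f'(s) = 2s + 5.
N(s) = s·f'(s) - f(s) = s·(2s + 5) - (s^2 + 5s - 5) = s^2 + 5.
N(4) = 21.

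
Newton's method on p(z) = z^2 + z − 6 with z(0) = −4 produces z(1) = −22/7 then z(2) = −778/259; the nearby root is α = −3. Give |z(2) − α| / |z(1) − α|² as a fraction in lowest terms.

7/37

z(1) − α = −22/7 − (−3) = −22/7 + 3 = −1/7, so |z(1) − α| = 1/7.
z(2) − α = −778/259 − (−3) = −778/259 + 3 = −1/259, so |z(2) − α| = 1/259.
|z(1) − α|² = 1/49.
Ratio = (1/259) / (1/49) = 7/37.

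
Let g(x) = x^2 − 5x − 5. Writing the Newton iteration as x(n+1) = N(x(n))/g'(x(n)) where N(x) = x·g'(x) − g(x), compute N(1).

6

g'(x) = 2x − 5.
N(x) = x·g'(x) − g(x) = x·(2x − 5) − (x^2 − 5x − 5) = x^2 + 5.
N(1) = 6.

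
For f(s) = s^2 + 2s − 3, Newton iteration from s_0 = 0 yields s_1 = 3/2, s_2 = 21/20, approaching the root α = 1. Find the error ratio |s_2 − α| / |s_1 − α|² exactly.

1/5

s_1 − α = 3/2 − 1 = 1/2, so |s_1 − α| = 1/2.
s_2 − α = 21/20 − 1 = 1/20, so |s_2 − α| = 1/20.
|s_1 − α|² = 1/4.
Ratio = (1/20) / (1/4) = 1/5.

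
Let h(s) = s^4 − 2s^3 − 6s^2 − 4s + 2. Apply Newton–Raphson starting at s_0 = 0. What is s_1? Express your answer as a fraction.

1/2

h'(s) = 4s^3 − 6s^2 − 12s − 4.
h(0) = 2, h'(0) = −4, so s_1 = 0 − 2/(−4) = 1/2.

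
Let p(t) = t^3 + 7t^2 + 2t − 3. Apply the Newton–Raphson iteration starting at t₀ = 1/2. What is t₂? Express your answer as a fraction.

303157/591318

p'(t) = 3t^2 + 14t + 2.
p(1/2) = −1/8, p'(1/2) = 39/4, so t₁ = (1/2) − (−1/8)/(39/4) = 20/39.
p(20/39) = 83/59319, p'(20/39) = 5054/507, so t₂ = (20/39) − (83/59319)/(5054/507) = 303157/591318.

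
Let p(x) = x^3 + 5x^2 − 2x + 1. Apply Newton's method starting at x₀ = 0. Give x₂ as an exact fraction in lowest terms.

p'(x) = 3x^2 + 10x − 2.
p(0) = 1, p'(0) = −2, so x₁ = 0 − 1/(−2) = 1/2.
p(1/2) = 11/8, p'(1/2) = 15/4, so x₂ = (1/2) − (11/8)/(15/4) = 2/15.

2/15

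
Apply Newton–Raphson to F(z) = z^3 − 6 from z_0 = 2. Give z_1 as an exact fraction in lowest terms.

11/6

F'(z) = 3z^2.
F(2) = 2, F'(2) = 12, so z_1 = 2 − 2/12 = 11/6.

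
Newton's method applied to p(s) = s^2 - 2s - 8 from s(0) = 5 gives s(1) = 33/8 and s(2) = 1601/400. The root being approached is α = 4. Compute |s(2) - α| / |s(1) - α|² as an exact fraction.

4/25

s(1) - α = 33/8 - 4 = 1/8, so |s(1) - α| = 1/8.
s(2) - α = 1601/400 - 4 = 1/400, so |s(2) - α| = 1/400.
|s(1) - α|² = 1/64.
Ratio = (1/400) / (1/64) = 4/25.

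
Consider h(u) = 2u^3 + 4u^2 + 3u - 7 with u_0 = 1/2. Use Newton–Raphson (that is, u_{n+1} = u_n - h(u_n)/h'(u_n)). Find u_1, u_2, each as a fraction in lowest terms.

u_1 = 1, u_2 = 15/17

h'(u) = 6u^2 + 8u + 3.
h(1/2) = -17/4, h'(1/2) = 17/2, so u_1 = (1/2) - (-17/4)/(17/2) = 1.
h(1) = 2, h'(1) = 17, so u_2 = 1 - 2/17 = 15/17.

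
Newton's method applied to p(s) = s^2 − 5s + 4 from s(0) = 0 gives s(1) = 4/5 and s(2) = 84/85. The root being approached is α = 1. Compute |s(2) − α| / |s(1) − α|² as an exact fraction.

s(1) − α = 4/5 − 1 = −1/5, so |s(1) − α| = 1/5.
s(2) − α = 84/85 − 1 = −1/85, so |s(2) − α| = 1/85.
|s(1) − α|² = 1/25.
Ratio = (1/85) / (1/25) = 5/17.

5/17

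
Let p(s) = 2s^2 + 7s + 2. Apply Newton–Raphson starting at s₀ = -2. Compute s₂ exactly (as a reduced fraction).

p'(s) = 4s + 7.
p(-2) = -4, p'(-2) = -1, so s₁ = (-2) - (-4)/(-1) = -6.
p(-6) = 32, p'(-6) = -17, so s₂ = (-6) - 32/(-17) = -70/17.

-70/17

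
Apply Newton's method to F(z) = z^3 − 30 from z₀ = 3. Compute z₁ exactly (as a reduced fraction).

F'(z) = 3z^2.
F(3) = −3, F'(3) = 27, so z₁ = 3 − (−3)/27 = 28/9.

28/9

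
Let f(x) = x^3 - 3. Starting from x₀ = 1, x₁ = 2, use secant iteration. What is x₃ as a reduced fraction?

f(1) = -2, f(2) = 5. x₂ = 2 - 5·(2 - 1)/(5 - (-2)) = 9/7.
f(2) = 5, f(9/7) = -300/343. x₃ = (9/7) - (-300/343)·((9/7) - 2)/((-300/343) - 5) = 561/403.

561/403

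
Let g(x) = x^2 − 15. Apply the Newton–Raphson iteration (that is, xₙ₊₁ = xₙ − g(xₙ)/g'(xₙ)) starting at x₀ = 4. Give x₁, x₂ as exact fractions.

g'(x) = 2x.
g(4) = 1, g'(4) = 8, so x₁ = 4 − 1/8 = 31/8.
g(31/8) = 1/64, g'(31/8) = 31/4, so x₂ = (31/8) − (1/64)/(31/4) = 1921/496.

x₁ = 31/8, x₂ = 1921/496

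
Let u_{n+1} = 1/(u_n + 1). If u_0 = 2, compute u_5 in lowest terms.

11/18

u_1 = 1/(2 + 1) = 1/3.
u_2 = 1/(1/3 + 1) = 3/4.
u_3 = 1/(3/4 + 1) = 4/7.
u_4 = 1/(4/7 + 1) = 7/11.
u_5 = 1/(7/11 + 1) = 11/18.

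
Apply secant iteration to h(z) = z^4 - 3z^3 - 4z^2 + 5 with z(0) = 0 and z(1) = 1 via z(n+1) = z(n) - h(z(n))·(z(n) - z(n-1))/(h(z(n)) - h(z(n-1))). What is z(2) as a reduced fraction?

h(0) = 5, h(1) = -1. z(2) = 1 - (-1)·(1 - 0)/((-1) - 5) = 5/6.

5/6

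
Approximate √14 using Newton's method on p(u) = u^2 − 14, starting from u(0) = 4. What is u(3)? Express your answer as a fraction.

403201/107760

p'(u) = 2u.
p(4) = 2, p'(4) = 8, so u(1) = 4 − 2/8 = 15/4.
p(15/4) = 1/16, p'(15/4) = 15/2, so u(2) = (15/4) − (1/16)/(15/2) = 449/120.
p(449/120) = 1/14400, p'(449/120) = 449/60, so u(3) = (449/120) − (1/14400)/(449/60) = 403201/107760.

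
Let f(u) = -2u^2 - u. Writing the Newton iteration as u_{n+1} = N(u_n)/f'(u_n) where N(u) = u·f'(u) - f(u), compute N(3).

f'(u) = -4u - 1.
N(u) = u·f'(u) - f(u) = u·(-4u - 1) - (-2u^2 - u) = -2u^2.
N(3) = -18.

-18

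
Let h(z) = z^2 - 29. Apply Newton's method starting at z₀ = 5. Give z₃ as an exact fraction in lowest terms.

h'(z) = 2z.
h(5) = -4, h'(5) = 10, so z₁ = 5 - (-4)/10 = 27/5.
h(27/5) = 4/25, h'(27/5) = 54/5, so z₂ = (27/5) - (4/25)/(54/5) = 727/135.
h(727/135) = 4/18225, h'(727/135) = 1454/135, so z₃ = (727/135) - (4/18225)/(1454/135) = 528527/98145.

528527/98145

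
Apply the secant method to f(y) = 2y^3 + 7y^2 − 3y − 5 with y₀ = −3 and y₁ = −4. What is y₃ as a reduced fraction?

f(−3) = 13, f(−4) = −9. y₂ = (−4) − (−9)·((−4) − (−3))/((−9) − 13) = −79/22.
f(−4) = −9, f(−79/22) = 4563/1331. y₃ = (−79/22) − (4563/1331)·((−79/22) − (−4))/((4563/1331) − (−9)) = −13615/3676.

−13615/3676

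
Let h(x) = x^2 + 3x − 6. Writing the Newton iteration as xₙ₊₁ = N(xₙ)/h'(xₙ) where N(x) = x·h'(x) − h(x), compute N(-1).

h'(x) = 2x + 3.
N(x) = x·h'(x) − h(x) = x·(2x + 3) − (x^2 + 3x − 6) = x^2 + 6.
N(-1) = 7.

7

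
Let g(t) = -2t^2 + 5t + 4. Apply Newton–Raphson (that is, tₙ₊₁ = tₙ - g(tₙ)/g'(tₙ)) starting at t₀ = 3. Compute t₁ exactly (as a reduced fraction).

g'(t) = -4t + 5.
g(3) = 1, g'(3) = -7, so t₁ = 3 - 1/(-7) = 22/7.

22/7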